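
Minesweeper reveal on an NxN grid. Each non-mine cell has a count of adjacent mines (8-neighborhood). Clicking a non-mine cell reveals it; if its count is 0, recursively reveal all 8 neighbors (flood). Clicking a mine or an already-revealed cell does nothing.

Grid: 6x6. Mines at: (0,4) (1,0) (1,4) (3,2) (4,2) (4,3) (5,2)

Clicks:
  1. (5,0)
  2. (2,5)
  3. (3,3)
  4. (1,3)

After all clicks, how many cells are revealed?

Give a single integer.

Click 1 (5,0) count=0: revealed 8 new [(2,0) (2,1) (3,0) (3,1) (4,0) (4,1) (5,0) (5,1)] -> total=8
Click 2 (2,5) count=1: revealed 1 new [(2,5)] -> total=9
Click 3 (3,3) count=3: revealed 1 new [(3,3)] -> total=10
Click 4 (1,3) count=2: revealed 1 new [(1,3)] -> total=11

Answer: 11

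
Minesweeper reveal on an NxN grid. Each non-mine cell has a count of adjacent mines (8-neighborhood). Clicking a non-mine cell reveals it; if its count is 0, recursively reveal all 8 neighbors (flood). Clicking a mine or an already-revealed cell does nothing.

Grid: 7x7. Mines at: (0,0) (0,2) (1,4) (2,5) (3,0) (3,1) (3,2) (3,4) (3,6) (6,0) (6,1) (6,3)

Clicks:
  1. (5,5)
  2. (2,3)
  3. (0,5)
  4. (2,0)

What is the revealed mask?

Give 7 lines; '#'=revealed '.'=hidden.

Click 1 (5,5) count=0: revealed 9 new [(4,4) (4,5) (4,6) (5,4) (5,5) (5,6) (6,4) (6,5) (6,6)] -> total=9
Click 2 (2,3) count=3: revealed 1 new [(2,3)] -> total=10
Click 3 (0,5) count=1: revealed 1 new [(0,5)] -> total=11
Click 4 (2,0) count=2: revealed 1 new [(2,0)] -> total=12

Answer: .....#.
.......
#..#...
.......
....###
....###
....###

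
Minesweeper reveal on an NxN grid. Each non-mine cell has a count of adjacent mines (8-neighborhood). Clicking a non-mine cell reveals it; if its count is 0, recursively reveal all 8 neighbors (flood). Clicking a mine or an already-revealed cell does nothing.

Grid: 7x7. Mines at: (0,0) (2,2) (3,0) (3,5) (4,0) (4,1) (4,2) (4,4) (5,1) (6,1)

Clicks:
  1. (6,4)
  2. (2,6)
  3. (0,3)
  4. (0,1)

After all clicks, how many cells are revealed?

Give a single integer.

Answer: 28

Derivation:
Click 1 (6,4) count=0: revealed 12 new [(4,5) (4,6) (5,2) (5,3) (5,4) (5,5) (5,6) (6,2) (6,3) (6,4) (6,5) (6,6)] -> total=12
Click 2 (2,6) count=1: revealed 1 new [(2,6)] -> total=13
Click 3 (0,3) count=0: revealed 15 new [(0,1) (0,2) (0,3) (0,4) (0,5) (0,6) (1,1) (1,2) (1,3) (1,4) (1,5) (1,6) (2,3) (2,4) (2,5)] -> total=28
Click 4 (0,1) count=1: revealed 0 new [(none)] -> total=28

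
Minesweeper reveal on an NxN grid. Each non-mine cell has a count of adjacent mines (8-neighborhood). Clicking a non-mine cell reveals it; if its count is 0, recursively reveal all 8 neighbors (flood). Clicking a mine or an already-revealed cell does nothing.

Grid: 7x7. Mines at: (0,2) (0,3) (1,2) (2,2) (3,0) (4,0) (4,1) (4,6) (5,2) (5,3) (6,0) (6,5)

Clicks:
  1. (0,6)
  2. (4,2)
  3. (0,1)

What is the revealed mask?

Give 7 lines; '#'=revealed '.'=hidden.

Click 1 (0,6) count=0: revealed 18 new [(0,4) (0,5) (0,6) (1,3) (1,4) (1,5) (1,6) (2,3) (2,4) (2,5) (2,6) (3,3) (3,4) (3,5) (3,6) (4,3) (4,4) (4,5)] -> total=18
Click 2 (4,2) count=3: revealed 1 new [(4,2)] -> total=19
Click 3 (0,1) count=2: revealed 1 new [(0,1)] -> total=20

Answer: .#..###
...####
...####
...####
..####.
.......
.......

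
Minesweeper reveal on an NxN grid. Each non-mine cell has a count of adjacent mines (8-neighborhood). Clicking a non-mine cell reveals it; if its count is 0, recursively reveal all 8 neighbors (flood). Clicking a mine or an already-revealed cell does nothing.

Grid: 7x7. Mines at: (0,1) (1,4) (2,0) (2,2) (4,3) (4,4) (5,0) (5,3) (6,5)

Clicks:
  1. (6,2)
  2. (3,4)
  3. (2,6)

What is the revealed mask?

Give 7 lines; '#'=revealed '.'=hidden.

Click 1 (6,2) count=1: revealed 1 new [(6,2)] -> total=1
Click 2 (3,4) count=2: revealed 1 new [(3,4)] -> total=2
Click 3 (2,6) count=0: revealed 12 new [(0,5) (0,6) (1,5) (1,6) (2,5) (2,6) (3,5) (3,6) (4,5) (4,6) (5,5) (5,6)] -> total=14

Answer: .....##
.....##
.....##
....###
.....##
.....##
..#....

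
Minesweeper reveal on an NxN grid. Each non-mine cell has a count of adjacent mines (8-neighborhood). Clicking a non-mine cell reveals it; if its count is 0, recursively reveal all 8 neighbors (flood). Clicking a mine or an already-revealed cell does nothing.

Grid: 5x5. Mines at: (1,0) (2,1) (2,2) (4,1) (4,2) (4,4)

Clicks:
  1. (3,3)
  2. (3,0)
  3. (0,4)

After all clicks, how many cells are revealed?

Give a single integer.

Click 1 (3,3) count=3: revealed 1 new [(3,3)] -> total=1
Click 2 (3,0) count=2: revealed 1 new [(3,0)] -> total=2
Click 3 (0,4) count=0: revealed 11 new [(0,1) (0,2) (0,3) (0,4) (1,1) (1,2) (1,3) (1,4) (2,3) (2,4) (3,4)] -> total=13

Answer: 13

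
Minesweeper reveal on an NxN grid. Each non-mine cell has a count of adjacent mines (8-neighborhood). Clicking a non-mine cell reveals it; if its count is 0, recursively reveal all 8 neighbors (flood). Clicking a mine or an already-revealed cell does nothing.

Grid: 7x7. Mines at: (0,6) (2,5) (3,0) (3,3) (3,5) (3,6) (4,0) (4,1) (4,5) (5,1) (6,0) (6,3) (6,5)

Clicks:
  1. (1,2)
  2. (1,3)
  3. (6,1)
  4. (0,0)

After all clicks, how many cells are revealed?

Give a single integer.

Click 1 (1,2) count=0: revealed 17 new [(0,0) (0,1) (0,2) (0,3) (0,4) (0,5) (1,0) (1,1) (1,2) (1,3) (1,4) (1,5) (2,0) (2,1) (2,2) (2,3) (2,4)] -> total=17
Click 2 (1,3) count=0: revealed 0 new [(none)] -> total=17
Click 3 (6,1) count=2: revealed 1 new [(6,1)] -> total=18
Click 4 (0,0) count=0: revealed 0 new [(none)] -> total=18

Answer: 18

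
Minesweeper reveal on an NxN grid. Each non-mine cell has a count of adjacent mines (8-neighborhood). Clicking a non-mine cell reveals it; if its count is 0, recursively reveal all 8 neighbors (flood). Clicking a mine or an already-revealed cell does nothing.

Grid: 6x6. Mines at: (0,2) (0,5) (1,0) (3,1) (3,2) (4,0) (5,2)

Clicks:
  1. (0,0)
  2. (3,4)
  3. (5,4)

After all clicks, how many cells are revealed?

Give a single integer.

Click 1 (0,0) count=1: revealed 1 new [(0,0)] -> total=1
Click 2 (3,4) count=0: revealed 15 new [(1,3) (1,4) (1,5) (2,3) (2,4) (2,5) (3,3) (3,4) (3,5) (4,3) (4,4) (4,5) (5,3) (5,4) (5,5)] -> total=16
Click 3 (5,4) count=0: revealed 0 new [(none)] -> total=16

Answer: 16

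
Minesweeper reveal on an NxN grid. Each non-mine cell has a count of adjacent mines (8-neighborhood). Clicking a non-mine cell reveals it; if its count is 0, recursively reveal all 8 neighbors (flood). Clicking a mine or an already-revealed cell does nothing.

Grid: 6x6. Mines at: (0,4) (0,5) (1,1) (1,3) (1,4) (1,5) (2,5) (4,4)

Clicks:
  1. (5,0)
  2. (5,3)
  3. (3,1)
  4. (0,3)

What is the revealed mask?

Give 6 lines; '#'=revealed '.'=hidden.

Answer: ...#..
......
####..
####..
####..
####..

Derivation:
Click 1 (5,0) count=0: revealed 16 new [(2,0) (2,1) (2,2) (2,3) (3,0) (3,1) (3,2) (3,3) (4,0) (4,1) (4,2) (4,3) (5,0) (5,1) (5,2) (5,3)] -> total=16
Click 2 (5,3) count=1: revealed 0 new [(none)] -> total=16
Click 3 (3,1) count=0: revealed 0 new [(none)] -> total=16
Click 4 (0,3) count=3: revealed 1 new [(0,3)] -> total=17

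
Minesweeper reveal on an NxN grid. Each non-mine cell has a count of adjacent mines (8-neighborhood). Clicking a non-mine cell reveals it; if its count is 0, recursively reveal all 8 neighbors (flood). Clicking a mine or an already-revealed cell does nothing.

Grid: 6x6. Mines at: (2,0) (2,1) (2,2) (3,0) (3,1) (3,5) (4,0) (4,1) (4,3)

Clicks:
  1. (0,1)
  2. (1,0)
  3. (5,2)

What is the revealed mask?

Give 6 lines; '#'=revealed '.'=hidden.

Answer: ######
######
...###
......
......
..#...

Derivation:
Click 1 (0,1) count=0: revealed 15 new [(0,0) (0,1) (0,2) (0,3) (0,4) (0,5) (1,0) (1,1) (1,2) (1,3) (1,4) (1,5) (2,3) (2,4) (2,5)] -> total=15
Click 2 (1,0) count=2: revealed 0 new [(none)] -> total=15
Click 3 (5,2) count=2: revealed 1 new [(5,2)] -> total=16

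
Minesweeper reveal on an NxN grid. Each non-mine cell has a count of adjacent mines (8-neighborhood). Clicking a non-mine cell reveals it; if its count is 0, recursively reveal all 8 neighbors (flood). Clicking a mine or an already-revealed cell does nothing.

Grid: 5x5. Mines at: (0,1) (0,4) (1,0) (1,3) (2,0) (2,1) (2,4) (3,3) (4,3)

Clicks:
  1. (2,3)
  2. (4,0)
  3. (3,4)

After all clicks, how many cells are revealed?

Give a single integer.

Click 1 (2,3) count=3: revealed 1 new [(2,3)] -> total=1
Click 2 (4,0) count=0: revealed 6 new [(3,0) (3,1) (3,2) (4,0) (4,1) (4,2)] -> total=7
Click 3 (3,4) count=3: revealed 1 new [(3,4)] -> total=8

Answer: 8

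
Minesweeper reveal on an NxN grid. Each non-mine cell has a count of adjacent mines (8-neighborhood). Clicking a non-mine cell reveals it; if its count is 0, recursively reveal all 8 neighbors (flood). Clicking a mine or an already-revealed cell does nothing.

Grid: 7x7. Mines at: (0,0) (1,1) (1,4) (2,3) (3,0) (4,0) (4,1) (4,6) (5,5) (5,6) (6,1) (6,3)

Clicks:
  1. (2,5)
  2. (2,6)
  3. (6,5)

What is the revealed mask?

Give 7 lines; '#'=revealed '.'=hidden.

Answer: .....##
.....##
.....##
.....##
.......
.......
.....#.

Derivation:
Click 1 (2,5) count=1: revealed 1 new [(2,5)] -> total=1
Click 2 (2,6) count=0: revealed 7 new [(0,5) (0,6) (1,5) (1,6) (2,6) (3,5) (3,6)] -> total=8
Click 3 (6,5) count=2: revealed 1 new [(6,5)] -> total=9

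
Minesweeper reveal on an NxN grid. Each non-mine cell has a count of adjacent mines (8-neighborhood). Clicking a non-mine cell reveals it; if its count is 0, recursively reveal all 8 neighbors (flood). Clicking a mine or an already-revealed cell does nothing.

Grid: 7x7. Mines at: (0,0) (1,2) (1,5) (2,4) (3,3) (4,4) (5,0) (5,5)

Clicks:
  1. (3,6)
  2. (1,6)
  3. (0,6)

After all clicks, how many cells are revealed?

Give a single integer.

Click 1 (3,6) count=0: revealed 6 new [(2,5) (2,6) (3,5) (3,6) (4,5) (4,6)] -> total=6
Click 2 (1,6) count=1: revealed 1 new [(1,6)] -> total=7
Click 3 (0,6) count=1: revealed 1 new [(0,6)] -> total=8

Answer: 8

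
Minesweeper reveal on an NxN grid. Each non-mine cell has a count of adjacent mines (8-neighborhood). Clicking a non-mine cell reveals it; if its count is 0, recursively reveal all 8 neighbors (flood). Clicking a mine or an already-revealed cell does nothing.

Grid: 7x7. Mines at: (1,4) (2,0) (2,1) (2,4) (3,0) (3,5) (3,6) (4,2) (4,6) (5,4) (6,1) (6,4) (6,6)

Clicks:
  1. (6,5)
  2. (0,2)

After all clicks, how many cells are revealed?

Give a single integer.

Click 1 (6,5) count=3: revealed 1 new [(6,5)] -> total=1
Click 2 (0,2) count=0: revealed 8 new [(0,0) (0,1) (0,2) (0,3) (1,0) (1,1) (1,2) (1,3)] -> total=9

Answer: 9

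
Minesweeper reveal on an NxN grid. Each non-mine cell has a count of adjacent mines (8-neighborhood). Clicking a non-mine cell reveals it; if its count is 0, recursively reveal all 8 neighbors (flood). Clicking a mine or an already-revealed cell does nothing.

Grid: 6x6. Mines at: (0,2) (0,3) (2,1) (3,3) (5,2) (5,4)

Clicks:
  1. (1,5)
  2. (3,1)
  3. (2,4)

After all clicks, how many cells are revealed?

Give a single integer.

Click 1 (1,5) count=0: revealed 10 new [(0,4) (0,5) (1,4) (1,5) (2,4) (2,5) (3,4) (3,5) (4,4) (4,5)] -> total=10
Click 2 (3,1) count=1: revealed 1 new [(3,1)] -> total=11
Click 3 (2,4) count=1: revealed 0 new [(none)] -> total=11

Answer: 11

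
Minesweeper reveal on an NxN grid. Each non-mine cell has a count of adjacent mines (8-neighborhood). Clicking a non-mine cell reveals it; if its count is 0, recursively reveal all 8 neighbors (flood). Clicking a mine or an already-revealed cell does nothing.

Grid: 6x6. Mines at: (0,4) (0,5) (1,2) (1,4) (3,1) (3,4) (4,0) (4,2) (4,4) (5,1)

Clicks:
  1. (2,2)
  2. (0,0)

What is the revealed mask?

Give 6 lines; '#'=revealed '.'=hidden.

Answer: ##....
##....
###...
......
......
......

Derivation:
Click 1 (2,2) count=2: revealed 1 new [(2,2)] -> total=1
Click 2 (0,0) count=0: revealed 6 new [(0,0) (0,1) (1,0) (1,1) (2,0) (2,1)] -> total=7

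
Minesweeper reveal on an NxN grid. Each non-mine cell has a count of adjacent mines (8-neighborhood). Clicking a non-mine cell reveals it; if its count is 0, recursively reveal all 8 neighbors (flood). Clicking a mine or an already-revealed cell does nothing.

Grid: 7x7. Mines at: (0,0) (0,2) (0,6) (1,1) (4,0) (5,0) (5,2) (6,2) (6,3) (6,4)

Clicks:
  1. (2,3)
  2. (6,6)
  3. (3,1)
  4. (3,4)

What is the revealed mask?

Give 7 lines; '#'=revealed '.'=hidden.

Answer: ...###.
..#####
.######
.######
.######
...####
.....##

Derivation:
Click 1 (2,3) count=0: revealed 32 new [(0,3) (0,4) (0,5) (1,2) (1,3) (1,4) (1,5) (1,6) (2,1) (2,2) (2,3) (2,4) (2,5) (2,6) (3,1) (3,2) (3,3) (3,4) (3,5) (3,6) (4,1) (4,2) (4,3) (4,4) (4,5) (4,6) (5,3) (5,4) (5,5) (5,6) (6,5) (6,6)] -> total=32
Click 2 (6,6) count=0: revealed 0 new [(none)] -> total=32
Click 3 (3,1) count=1: revealed 0 new [(none)] -> total=32
Click 4 (3,4) count=0: revealed 0 new [(none)] -> total=32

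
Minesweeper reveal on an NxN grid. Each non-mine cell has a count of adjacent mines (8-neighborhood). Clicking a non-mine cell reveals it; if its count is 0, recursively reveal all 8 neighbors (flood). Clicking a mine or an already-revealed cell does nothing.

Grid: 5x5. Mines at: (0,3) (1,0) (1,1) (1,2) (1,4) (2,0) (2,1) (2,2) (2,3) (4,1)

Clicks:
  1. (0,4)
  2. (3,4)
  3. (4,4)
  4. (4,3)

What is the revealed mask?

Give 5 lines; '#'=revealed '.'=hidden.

Answer: ....#
.....
.....
..###
..###

Derivation:
Click 1 (0,4) count=2: revealed 1 new [(0,4)] -> total=1
Click 2 (3,4) count=1: revealed 1 new [(3,4)] -> total=2
Click 3 (4,4) count=0: revealed 5 new [(3,2) (3,3) (4,2) (4,3) (4,4)] -> total=7
Click 4 (4,3) count=0: revealed 0 new [(none)] -> total=7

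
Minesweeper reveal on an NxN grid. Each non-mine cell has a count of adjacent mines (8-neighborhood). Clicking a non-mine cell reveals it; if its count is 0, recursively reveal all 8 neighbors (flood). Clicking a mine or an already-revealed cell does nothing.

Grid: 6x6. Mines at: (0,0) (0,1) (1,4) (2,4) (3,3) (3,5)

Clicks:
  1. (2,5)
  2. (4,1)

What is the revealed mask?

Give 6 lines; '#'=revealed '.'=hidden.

Answer: ......
###...
###..#
###...
######
######

Derivation:
Click 1 (2,5) count=3: revealed 1 new [(2,5)] -> total=1
Click 2 (4,1) count=0: revealed 21 new [(1,0) (1,1) (1,2) (2,0) (2,1) (2,2) (3,0) (3,1) (3,2) (4,0) (4,1) (4,2) (4,3) (4,4) (4,5) (5,0) (5,1) (5,2) (5,3) (5,4) (5,5)] -> total=22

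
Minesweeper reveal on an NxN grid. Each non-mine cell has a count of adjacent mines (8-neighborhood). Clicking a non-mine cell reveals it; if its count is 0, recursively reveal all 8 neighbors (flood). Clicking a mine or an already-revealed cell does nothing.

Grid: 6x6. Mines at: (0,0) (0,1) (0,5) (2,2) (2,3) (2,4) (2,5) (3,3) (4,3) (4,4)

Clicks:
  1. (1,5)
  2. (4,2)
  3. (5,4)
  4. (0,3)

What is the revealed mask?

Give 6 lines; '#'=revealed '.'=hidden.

Click 1 (1,5) count=3: revealed 1 new [(1,5)] -> total=1
Click 2 (4,2) count=2: revealed 1 new [(4,2)] -> total=2
Click 3 (5,4) count=2: revealed 1 new [(5,4)] -> total=3
Click 4 (0,3) count=0: revealed 6 new [(0,2) (0,3) (0,4) (1,2) (1,3) (1,4)] -> total=9

Answer: ..###.
..####
......
......
..#...
....#.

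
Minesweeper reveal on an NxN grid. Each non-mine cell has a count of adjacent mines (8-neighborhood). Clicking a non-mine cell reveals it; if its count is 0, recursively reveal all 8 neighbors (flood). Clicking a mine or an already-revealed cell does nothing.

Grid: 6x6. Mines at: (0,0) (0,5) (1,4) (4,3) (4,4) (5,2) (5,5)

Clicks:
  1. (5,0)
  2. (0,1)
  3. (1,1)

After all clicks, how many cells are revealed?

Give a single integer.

Click 1 (5,0) count=0: revealed 20 new [(0,1) (0,2) (0,3) (1,0) (1,1) (1,2) (1,3) (2,0) (2,1) (2,2) (2,3) (3,0) (3,1) (3,2) (3,3) (4,0) (4,1) (4,2) (5,0) (5,1)] -> total=20
Click 2 (0,1) count=1: revealed 0 new [(none)] -> total=20
Click 3 (1,1) count=1: revealed 0 new [(none)] -> total=20

Answer: 20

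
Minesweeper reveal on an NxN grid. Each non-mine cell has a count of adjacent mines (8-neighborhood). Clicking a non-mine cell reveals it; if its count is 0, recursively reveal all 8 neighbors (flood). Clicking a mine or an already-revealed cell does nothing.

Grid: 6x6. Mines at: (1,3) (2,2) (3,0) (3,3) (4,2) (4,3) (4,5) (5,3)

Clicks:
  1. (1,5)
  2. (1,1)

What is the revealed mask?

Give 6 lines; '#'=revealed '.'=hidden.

Click 1 (1,5) count=0: revealed 8 new [(0,4) (0,5) (1,4) (1,5) (2,4) (2,5) (3,4) (3,5)] -> total=8
Click 2 (1,1) count=1: revealed 1 new [(1,1)] -> total=9

Answer: ....##
.#..##
....##
....##
......
......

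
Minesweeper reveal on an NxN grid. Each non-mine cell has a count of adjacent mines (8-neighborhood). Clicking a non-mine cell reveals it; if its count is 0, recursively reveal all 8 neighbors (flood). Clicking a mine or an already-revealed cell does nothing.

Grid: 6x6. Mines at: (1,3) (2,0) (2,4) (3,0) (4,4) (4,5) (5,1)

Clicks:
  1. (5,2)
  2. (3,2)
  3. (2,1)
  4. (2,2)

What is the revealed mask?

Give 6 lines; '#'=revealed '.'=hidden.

Answer: ......
......
.###..
.###..
.###..
..#...

Derivation:
Click 1 (5,2) count=1: revealed 1 new [(5,2)] -> total=1
Click 2 (3,2) count=0: revealed 9 new [(2,1) (2,2) (2,3) (3,1) (3,2) (3,3) (4,1) (4,2) (4,3)] -> total=10
Click 3 (2,1) count=2: revealed 0 new [(none)] -> total=10
Click 4 (2,2) count=1: revealed 0 new [(none)] -> total=10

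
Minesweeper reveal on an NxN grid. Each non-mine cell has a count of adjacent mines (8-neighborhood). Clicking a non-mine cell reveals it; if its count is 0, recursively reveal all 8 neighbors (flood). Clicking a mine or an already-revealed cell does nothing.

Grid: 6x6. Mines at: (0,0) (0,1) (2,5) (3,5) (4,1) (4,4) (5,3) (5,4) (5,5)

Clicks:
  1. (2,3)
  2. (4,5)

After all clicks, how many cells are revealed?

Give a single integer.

Answer: 21

Derivation:
Click 1 (2,3) count=0: revealed 20 new [(0,2) (0,3) (0,4) (0,5) (1,0) (1,1) (1,2) (1,3) (1,4) (1,5) (2,0) (2,1) (2,2) (2,3) (2,4) (3,0) (3,1) (3,2) (3,3) (3,4)] -> total=20
Click 2 (4,5) count=4: revealed 1 new [(4,5)] -> total=21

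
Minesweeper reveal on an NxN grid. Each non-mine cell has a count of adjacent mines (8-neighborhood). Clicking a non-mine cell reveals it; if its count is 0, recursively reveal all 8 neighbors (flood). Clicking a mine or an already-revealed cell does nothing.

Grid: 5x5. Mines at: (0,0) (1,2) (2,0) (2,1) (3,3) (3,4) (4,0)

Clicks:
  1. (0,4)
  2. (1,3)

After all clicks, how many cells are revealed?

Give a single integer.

Answer: 6

Derivation:
Click 1 (0,4) count=0: revealed 6 new [(0,3) (0,4) (1,3) (1,4) (2,3) (2,4)] -> total=6
Click 2 (1,3) count=1: revealed 0 new [(none)] -> total=6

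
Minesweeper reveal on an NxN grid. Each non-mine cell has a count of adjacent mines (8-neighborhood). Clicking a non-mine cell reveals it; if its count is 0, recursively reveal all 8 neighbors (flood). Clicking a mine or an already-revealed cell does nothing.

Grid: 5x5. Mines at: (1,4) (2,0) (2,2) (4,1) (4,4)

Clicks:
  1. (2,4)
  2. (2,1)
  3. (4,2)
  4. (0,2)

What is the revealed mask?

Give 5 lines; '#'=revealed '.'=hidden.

Answer: ####.
####.
.#..#
.....
..#..

Derivation:
Click 1 (2,4) count=1: revealed 1 new [(2,4)] -> total=1
Click 2 (2,1) count=2: revealed 1 new [(2,1)] -> total=2
Click 3 (4,2) count=1: revealed 1 new [(4,2)] -> total=3
Click 4 (0,2) count=0: revealed 8 new [(0,0) (0,1) (0,2) (0,3) (1,0) (1,1) (1,2) (1,3)] -> total=11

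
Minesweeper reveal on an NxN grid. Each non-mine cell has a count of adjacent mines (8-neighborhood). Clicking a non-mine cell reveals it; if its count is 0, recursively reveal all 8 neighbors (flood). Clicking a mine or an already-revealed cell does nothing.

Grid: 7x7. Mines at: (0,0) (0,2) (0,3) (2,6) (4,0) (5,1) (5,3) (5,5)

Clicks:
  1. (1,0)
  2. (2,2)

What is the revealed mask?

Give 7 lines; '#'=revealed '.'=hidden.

Click 1 (1,0) count=1: revealed 1 new [(1,0)] -> total=1
Click 2 (2,2) count=0: revealed 22 new [(1,1) (1,2) (1,3) (1,4) (1,5) (2,0) (2,1) (2,2) (2,3) (2,4) (2,5) (3,0) (3,1) (3,2) (3,3) (3,4) (3,5) (4,1) (4,2) (4,3) (4,4) (4,5)] -> total=23

Answer: .......
######.
######.
######.
.#####.
.......
.......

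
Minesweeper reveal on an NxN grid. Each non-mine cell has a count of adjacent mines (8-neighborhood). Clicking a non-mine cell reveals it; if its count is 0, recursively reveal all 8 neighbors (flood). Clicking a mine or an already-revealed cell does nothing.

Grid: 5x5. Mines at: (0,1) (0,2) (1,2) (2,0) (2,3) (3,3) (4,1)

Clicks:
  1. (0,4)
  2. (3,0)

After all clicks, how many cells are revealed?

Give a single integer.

Answer: 5

Derivation:
Click 1 (0,4) count=0: revealed 4 new [(0,3) (0,4) (1,3) (1,4)] -> total=4
Click 2 (3,0) count=2: revealed 1 new [(3,0)] -> total=5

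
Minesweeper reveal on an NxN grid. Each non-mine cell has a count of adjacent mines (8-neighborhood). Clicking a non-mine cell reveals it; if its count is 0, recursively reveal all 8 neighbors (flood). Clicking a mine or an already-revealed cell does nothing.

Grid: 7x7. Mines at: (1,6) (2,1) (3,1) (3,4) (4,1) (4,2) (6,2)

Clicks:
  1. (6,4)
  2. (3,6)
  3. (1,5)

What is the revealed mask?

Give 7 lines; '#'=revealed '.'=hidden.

Answer: .......
.....#.
.....##
.....##
...####
...####
...####

Derivation:
Click 1 (6,4) count=0: revealed 16 new [(2,5) (2,6) (3,5) (3,6) (4,3) (4,4) (4,5) (4,6) (5,3) (5,4) (5,5) (5,6) (6,3) (6,4) (6,5) (6,6)] -> total=16
Click 2 (3,6) count=0: revealed 0 new [(none)] -> total=16
Click 3 (1,5) count=1: revealed 1 new [(1,5)] -> total=17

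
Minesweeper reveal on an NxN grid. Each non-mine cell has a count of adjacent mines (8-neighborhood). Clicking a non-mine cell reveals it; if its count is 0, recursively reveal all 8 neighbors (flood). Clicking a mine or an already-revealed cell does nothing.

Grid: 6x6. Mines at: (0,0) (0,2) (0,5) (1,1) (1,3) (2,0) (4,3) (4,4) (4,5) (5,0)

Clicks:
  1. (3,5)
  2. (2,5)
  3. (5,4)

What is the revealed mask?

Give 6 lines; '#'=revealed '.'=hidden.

Click 1 (3,5) count=2: revealed 1 new [(3,5)] -> total=1
Click 2 (2,5) count=0: revealed 5 new [(1,4) (1,5) (2,4) (2,5) (3,4)] -> total=6
Click 3 (5,4) count=3: revealed 1 new [(5,4)] -> total=7

Answer: ......
....##
....##
....##
......
....#.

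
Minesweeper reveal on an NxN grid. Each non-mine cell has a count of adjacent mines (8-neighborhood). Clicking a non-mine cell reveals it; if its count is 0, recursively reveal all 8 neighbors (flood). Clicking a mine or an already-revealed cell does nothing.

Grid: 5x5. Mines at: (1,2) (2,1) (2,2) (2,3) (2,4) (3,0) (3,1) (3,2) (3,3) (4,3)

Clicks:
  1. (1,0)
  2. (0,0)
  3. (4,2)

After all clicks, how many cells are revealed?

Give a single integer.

Click 1 (1,0) count=1: revealed 1 new [(1,0)] -> total=1
Click 2 (0,0) count=0: revealed 3 new [(0,0) (0,1) (1,1)] -> total=4
Click 3 (4,2) count=4: revealed 1 new [(4,2)] -> total=5

Answer: 5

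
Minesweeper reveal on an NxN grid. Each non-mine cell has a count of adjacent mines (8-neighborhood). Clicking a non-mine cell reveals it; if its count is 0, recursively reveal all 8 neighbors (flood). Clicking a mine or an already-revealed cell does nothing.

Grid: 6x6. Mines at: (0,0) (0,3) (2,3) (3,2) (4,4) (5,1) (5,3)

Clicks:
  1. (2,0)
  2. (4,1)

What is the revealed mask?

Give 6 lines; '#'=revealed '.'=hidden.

Click 1 (2,0) count=0: revealed 8 new [(1,0) (1,1) (2,0) (2,1) (3,0) (3,1) (4,0) (4,1)] -> total=8
Click 2 (4,1) count=2: revealed 0 new [(none)] -> total=8

Answer: ......
##....
##....
##....
##....
......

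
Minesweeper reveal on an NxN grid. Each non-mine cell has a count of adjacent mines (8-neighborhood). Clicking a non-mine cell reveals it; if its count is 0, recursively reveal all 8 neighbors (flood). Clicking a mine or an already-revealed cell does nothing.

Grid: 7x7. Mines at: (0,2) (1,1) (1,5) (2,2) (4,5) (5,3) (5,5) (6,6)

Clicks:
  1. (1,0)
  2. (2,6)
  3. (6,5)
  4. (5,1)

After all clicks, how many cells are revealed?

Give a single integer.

Click 1 (1,0) count=1: revealed 1 new [(1,0)] -> total=1
Click 2 (2,6) count=1: revealed 1 new [(2,6)] -> total=2
Click 3 (6,5) count=2: revealed 1 new [(6,5)] -> total=3
Click 4 (5,1) count=0: revealed 14 new [(2,0) (2,1) (3,0) (3,1) (3,2) (4,0) (4,1) (4,2) (5,0) (5,1) (5,2) (6,0) (6,1) (6,2)] -> total=17

Answer: 17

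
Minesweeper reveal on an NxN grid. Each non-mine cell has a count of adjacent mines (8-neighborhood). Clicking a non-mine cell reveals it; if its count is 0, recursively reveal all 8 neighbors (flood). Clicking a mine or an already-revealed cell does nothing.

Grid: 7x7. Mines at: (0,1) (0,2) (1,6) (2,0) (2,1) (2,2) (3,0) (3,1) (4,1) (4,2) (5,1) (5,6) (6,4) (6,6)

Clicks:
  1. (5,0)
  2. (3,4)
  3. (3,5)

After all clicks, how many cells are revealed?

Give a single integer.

Answer: 22

Derivation:
Click 1 (5,0) count=2: revealed 1 new [(5,0)] -> total=1
Click 2 (3,4) count=0: revealed 21 new [(0,3) (0,4) (0,5) (1,3) (1,4) (1,5) (2,3) (2,4) (2,5) (2,6) (3,3) (3,4) (3,5) (3,6) (4,3) (4,4) (4,5) (4,6) (5,3) (5,4) (5,5)] -> total=22
Click 3 (3,5) count=0: revealed 0 new [(none)] -> total=22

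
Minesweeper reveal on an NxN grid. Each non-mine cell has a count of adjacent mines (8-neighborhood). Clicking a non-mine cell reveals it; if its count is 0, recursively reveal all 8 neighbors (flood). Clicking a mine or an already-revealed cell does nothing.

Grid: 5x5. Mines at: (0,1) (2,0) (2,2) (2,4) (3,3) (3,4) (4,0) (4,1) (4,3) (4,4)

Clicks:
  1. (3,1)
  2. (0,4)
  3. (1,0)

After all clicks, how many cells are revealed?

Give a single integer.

Click 1 (3,1) count=4: revealed 1 new [(3,1)] -> total=1
Click 2 (0,4) count=0: revealed 6 new [(0,2) (0,3) (0,4) (1,2) (1,3) (1,4)] -> total=7
Click 3 (1,0) count=2: revealed 1 new [(1,0)] -> total=8

Answer: 8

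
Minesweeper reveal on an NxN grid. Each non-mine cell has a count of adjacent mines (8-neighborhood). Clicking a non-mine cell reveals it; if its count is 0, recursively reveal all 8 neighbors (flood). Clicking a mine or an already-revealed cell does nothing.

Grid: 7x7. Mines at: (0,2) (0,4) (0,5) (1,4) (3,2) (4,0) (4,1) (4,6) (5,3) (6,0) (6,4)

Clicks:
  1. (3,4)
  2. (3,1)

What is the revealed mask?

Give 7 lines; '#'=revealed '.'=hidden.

Click 1 (3,4) count=0: revealed 9 new [(2,3) (2,4) (2,5) (3,3) (3,4) (3,5) (4,3) (4,4) (4,5)] -> total=9
Click 2 (3,1) count=3: revealed 1 new [(3,1)] -> total=10

Answer: .......
.......
...###.
.#.###.
...###.
.......
.......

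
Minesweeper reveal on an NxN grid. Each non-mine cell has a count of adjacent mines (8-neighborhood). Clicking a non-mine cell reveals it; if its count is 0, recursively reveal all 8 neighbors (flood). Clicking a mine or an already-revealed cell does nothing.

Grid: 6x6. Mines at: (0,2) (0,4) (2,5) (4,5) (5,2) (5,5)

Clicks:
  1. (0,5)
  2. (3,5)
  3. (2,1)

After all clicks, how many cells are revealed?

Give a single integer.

Click 1 (0,5) count=1: revealed 1 new [(0,5)] -> total=1
Click 2 (3,5) count=2: revealed 1 new [(3,5)] -> total=2
Click 3 (2,1) count=0: revealed 24 new [(0,0) (0,1) (1,0) (1,1) (1,2) (1,3) (1,4) (2,0) (2,1) (2,2) (2,3) (2,4) (3,0) (3,1) (3,2) (3,3) (3,4) (4,0) (4,1) (4,2) (4,3) (4,4) (5,0) (5,1)] -> total=26

Answer: 26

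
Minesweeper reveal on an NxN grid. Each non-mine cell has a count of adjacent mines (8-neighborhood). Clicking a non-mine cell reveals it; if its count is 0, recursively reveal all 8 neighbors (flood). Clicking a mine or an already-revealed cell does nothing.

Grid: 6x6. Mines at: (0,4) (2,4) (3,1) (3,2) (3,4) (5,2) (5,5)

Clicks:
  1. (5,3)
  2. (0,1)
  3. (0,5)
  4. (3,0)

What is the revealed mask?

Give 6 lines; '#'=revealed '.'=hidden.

Click 1 (5,3) count=1: revealed 1 new [(5,3)] -> total=1
Click 2 (0,1) count=0: revealed 12 new [(0,0) (0,1) (0,2) (0,3) (1,0) (1,1) (1,2) (1,3) (2,0) (2,1) (2,2) (2,3)] -> total=13
Click 3 (0,5) count=1: revealed 1 new [(0,5)] -> total=14
Click 4 (3,0) count=1: revealed 1 new [(3,0)] -> total=15

Answer: ####.#
####..
####..
#.....
......
...#..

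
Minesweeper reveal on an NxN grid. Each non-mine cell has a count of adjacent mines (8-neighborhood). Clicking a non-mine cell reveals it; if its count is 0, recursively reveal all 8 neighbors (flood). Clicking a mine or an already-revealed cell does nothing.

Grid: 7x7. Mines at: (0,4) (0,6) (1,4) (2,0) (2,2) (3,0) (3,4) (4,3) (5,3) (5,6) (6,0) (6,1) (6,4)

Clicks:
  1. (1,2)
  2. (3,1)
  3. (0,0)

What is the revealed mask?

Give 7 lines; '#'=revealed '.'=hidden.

Click 1 (1,2) count=1: revealed 1 new [(1,2)] -> total=1
Click 2 (3,1) count=3: revealed 1 new [(3,1)] -> total=2
Click 3 (0,0) count=0: revealed 7 new [(0,0) (0,1) (0,2) (0,3) (1,0) (1,1) (1,3)] -> total=9

Answer: ####...
####...
.......
.#.....
.......
.......
.......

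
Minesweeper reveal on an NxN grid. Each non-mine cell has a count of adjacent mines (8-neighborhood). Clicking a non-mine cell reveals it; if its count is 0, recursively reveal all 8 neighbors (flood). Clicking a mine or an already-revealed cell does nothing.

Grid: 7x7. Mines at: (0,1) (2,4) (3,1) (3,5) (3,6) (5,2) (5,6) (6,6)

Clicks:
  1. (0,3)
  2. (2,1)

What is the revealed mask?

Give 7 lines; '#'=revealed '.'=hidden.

Click 1 (0,3) count=0: revealed 12 new [(0,2) (0,3) (0,4) (0,5) (0,6) (1,2) (1,3) (1,4) (1,5) (1,6) (2,5) (2,6)] -> total=12
Click 2 (2,1) count=1: revealed 1 new [(2,1)] -> total=13

Answer: ..#####
..#####
.#...##
.......
.......
.......
.......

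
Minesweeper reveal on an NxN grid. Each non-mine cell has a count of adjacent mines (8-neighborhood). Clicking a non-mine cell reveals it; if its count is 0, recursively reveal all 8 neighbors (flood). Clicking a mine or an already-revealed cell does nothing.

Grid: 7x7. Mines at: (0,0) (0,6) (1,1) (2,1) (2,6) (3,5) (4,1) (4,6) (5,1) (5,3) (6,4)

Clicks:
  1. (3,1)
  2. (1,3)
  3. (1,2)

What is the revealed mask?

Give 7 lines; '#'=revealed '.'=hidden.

Answer: ..####.
..####.
..####.
.####..
..###..
.......
.......

Derivation:
Click 1 (3,1) count=2: revealed 1 new [(3,1)] -> total=1
Click 2 (1,3) count=0: revealed 18 new [(0,2) (0,3) (0,4) (0,5) (1,2) (1,3) (1,4) (1,5) (2,2) (2,3) (2,4) (2,5) (3,2) (3,3) (3,4) (4,2) (4,3) (4,4)] -> total=19
Click 3 (1,2) count=2: revealed 0 new [(none)] -> total=19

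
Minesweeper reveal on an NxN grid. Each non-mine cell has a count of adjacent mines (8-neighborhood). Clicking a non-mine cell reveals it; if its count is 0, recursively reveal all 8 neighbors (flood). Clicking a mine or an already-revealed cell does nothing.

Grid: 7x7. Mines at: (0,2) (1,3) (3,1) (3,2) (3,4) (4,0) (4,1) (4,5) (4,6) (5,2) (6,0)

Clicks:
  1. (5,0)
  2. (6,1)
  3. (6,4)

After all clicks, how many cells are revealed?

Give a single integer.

Click 1 (5,0) count=3: revealed 1 new [(5,0)] -> total=1
Click 2 (6,1) count=2: revealed 1 new [(6,1)] -> total=2
Click 3 (6,4) count=0: revealed 8 new [(5,3) (5,4) (5,5) (5,6) (6,3) (6,4) (6,5) (6,6)] -> total=10

Answer: 10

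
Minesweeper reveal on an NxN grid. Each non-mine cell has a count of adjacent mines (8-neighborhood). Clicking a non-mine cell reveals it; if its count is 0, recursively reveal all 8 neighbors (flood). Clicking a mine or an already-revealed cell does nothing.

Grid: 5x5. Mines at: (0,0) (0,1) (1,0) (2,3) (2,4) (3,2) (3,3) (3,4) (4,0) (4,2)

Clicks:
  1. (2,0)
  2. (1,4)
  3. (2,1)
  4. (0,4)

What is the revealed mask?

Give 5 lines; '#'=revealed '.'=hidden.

Answer: ..###
..###
##...
.....
.....

Derivation:
Click 1 (2,0) count=1: revealed 1 new [(2,0)] -> total=1
Click 2 (1,4) count=2: revealed 1 new [(1,4)] -> total=2
Click 3 (2,1) count=2: revealed 1 new [(2,1)] -> total=3
Click 4 (0,4) count=0: revealed 5 new [(0,2) (0,3) (0,4) (1,2) (1,3)] -> total=8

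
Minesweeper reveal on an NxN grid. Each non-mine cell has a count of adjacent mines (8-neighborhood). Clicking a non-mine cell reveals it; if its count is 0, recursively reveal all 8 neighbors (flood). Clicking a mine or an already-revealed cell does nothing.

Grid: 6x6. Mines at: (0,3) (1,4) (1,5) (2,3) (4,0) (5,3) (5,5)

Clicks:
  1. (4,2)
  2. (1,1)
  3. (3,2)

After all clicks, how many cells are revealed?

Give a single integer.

Click 1 (4,2) count=1: revealed 1 new [(4,2)] -> total=1
Click 2 (1,1) count=0: revealed 12 new [(0,0) (0,1) (0,2) (1,0) (1,1) (1,2) (2,0) (2,1) (2,2) (3,0) (3,1) (3,2)] -> total=13
Click 3 (3,2) count=1: revealed 0 new [(none)] -> total=13

Answer: 13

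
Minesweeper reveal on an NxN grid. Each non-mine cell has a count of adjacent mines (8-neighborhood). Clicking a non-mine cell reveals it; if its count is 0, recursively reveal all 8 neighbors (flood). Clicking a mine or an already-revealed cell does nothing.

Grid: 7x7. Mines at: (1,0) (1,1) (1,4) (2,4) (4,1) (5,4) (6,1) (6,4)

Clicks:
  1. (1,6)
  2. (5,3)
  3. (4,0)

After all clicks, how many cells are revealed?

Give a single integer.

Click 1 (1,6) count=0: revealed 14 new [(0,5) (0,6) (1,5) (1,6) (2,5) (2,6) (3,5) (3,6) (4,5) (4,6) (5,5) (5,6) (6,5) (6,6)] -> total=14
Click 2 (5,3) count=2: revealed 1 new [(5,3)] -> total=15
Click 3 (4,0) count=1: revealed 1 new [(4,0)] -> total=16

Answer: 16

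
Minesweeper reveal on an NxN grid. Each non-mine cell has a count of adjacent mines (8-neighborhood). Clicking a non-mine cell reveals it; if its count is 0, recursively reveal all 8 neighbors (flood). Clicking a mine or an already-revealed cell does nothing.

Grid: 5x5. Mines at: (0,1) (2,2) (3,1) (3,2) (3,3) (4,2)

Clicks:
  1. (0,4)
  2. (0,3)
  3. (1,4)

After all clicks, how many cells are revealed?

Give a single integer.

Click 1 (0,4) count=0: revealed 8 new [(0,2) (0,3) (0,4) (1,2) (1,3) (1,4) (2,3) (2,4)] -> total=8
Click 2 (0,3) count=0: revealed 0 new [(none)] -> total=8
Click 3 (1,4) count=0: revealed 0 new [(none)] -> total=8

Answer: 8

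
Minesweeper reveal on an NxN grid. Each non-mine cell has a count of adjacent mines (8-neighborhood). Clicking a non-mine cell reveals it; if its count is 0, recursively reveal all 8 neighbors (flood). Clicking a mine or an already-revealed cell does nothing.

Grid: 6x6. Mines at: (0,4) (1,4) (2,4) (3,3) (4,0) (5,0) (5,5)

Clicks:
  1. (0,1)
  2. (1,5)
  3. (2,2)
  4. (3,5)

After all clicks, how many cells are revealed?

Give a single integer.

Answer: 17

Derivation:
Click 1 (0,1) count=0: revealed 15 new [(0,0) (0,1) (0,2) (0,3) (1,0) (1,1) (1,2) (1,3) (2,0) (2,1) (2,2) (2,3) (3,0) (3,1) (3,2)] -> total=15
Click 2 (1,5) count=3: revealed 1 new [(1,5)] -> total=16
Click 3 (2,2) count=1: revealed 0 new [(none)] -> total=16
Click 4 (3,5) count=1: revealed 1 new [(3,5)] -> total=17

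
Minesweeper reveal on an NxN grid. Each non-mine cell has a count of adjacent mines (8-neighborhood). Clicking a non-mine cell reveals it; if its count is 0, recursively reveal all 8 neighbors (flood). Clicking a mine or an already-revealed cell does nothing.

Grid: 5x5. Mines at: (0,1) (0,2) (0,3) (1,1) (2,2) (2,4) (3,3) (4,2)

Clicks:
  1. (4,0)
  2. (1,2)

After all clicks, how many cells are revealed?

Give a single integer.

Click 1 (4,0) count=0: revealed 6 new [(2,0) (2,1) (3,0) (3,1) (4,0) (4,1)] -> total=6
Click 2 (1,2) count=5: revealed 1 new [(1,2)] -> total=7

Answer: 7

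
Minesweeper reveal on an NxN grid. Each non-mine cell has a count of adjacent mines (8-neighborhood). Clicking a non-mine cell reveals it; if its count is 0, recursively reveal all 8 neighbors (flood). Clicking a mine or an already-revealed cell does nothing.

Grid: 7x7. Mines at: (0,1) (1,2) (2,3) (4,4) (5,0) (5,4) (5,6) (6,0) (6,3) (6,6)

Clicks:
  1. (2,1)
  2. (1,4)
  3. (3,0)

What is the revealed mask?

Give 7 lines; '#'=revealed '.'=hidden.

Click 1 (2,1) count=1: revealed 1 new [(2,1)] -> total=1
Click 2 (1,4) count=1: revealed 1 new [(1,4)] -> total=2
Click 3 (3,0) count=0: revealed 15 new [(1,0) (1,1) (2,0) (2,2) (3,0) (3,1) (3,2) (3,3) (4,0) (4,1) (4,2) (4,3) (5,1) (5,2) (5,3)] -> total=17

Answer: .......
##..#..
###....
####...
####...
.###...
.......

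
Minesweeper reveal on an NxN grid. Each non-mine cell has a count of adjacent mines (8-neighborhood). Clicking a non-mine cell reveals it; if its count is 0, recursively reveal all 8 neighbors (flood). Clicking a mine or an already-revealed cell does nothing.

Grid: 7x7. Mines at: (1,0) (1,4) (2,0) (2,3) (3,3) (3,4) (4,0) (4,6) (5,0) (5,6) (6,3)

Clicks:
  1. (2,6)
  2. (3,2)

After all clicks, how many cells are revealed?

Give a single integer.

Answer: 9

Derivation:
Click 1 (2,6) count=0: revealed 8 new [(0,5) (0,6) (1,5) (1,6) (2,5) (2,6) (3,5) (3,6)] -> total=8
Click 2 (3,2) count=2: revealed 1 new [(3,2)] -> total=9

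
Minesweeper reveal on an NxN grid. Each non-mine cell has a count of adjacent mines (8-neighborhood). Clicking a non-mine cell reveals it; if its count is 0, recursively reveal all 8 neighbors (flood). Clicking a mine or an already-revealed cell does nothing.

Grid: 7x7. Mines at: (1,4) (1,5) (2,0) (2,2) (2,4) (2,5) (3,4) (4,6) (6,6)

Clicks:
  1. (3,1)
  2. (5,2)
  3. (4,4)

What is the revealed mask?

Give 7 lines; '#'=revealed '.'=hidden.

Click 1 (3,1) count=2: revealed 1 new [(3,1)] -> total=1
Click 2 (5,2) count=0: revealed 21 new [(3,0) (3,2) (3,3) (4,0) (4,1) (4,2) (4,3) (4,4) (4,5) (5,0) (5,1) (5,2) (5,3) (5,4) (5,5) (6,0) (6,1) (6,2) (6,3) (6,4) (6,5)] -> total=22
Click 3 (4,4) count=1: revealed 0 new [(none)] -> total=22

Answer: .......
.......
.......
####...
######.
######.
######.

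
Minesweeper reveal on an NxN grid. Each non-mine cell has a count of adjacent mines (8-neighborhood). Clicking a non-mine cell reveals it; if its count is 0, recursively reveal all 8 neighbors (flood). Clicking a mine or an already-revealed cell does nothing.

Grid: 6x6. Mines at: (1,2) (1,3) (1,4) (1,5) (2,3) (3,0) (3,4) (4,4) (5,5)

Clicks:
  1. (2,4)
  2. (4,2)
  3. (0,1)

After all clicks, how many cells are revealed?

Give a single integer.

Click 1 (2,4) count=5: revealed 1 new [(2,4)] -> total=1
Click 2 (4,2) count=0: revealed 11 new [(3,1) (3,2) (3,3) (4,0) (4,1) (4,2) (4,3) (5,0) (5,1) (5,2) (5,3)] -> total=12
Click 3 (0,1) count=1: revealed 1 new [(0,1)] -> total=13

Answer: 13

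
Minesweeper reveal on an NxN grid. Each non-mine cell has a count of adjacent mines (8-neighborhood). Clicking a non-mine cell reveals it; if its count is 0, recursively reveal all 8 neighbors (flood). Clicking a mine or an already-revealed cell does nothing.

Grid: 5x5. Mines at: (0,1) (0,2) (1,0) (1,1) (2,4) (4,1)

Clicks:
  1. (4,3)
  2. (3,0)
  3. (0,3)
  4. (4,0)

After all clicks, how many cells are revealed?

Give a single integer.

Answer: 9

Derivation:
Click 1 (4,3) count=0: revealed 6 new [(3,2) (3,3) (3,4) (4,2) (4,3) (4,4)] -> total=6
Click 2 (3,0) count=1: revealed 1 new [(3,0)] -> total=7
Click 3 (0,3) count=1: revealed 1 new [(0,3)] -> total=8
Click 4 (4,0) count=1: revealed 1 new [(4,0)] -> total=9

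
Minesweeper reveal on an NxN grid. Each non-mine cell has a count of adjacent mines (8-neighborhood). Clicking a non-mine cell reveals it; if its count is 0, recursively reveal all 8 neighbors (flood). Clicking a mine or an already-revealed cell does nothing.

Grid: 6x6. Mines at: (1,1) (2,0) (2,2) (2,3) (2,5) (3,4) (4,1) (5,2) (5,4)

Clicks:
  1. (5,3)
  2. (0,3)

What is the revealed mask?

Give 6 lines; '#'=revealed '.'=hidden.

Click 1 (5,3) count=2: revealed 1 new [(5,3)] -> total=1
Click 2 (0,3) count=0: revealed 8 new [(0,2) (0,3) (0,4) (0,5) (1,2) (1,3) (1,4) (1,5)] -> total=9

Answer: ..####
..####
......
......
......
...#..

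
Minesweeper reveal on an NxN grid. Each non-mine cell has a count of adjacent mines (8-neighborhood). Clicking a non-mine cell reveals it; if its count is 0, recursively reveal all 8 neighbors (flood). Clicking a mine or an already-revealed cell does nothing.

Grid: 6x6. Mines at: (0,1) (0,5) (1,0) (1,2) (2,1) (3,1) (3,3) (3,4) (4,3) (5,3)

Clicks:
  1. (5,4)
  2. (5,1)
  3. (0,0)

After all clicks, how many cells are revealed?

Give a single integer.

Answer: 8

Derivation:
Click 1 (5,4) count=2: revealed 1 new [(5,4)] -> total=1
Click 2 (5,1) count=0: revealed 6 new [(4,0) (4,1) (4,2) (5,0) (5,1) (5,2)] -> total=7
Click 3 (0,0) count=2: revealed 1 new [(0,0)] -> total=8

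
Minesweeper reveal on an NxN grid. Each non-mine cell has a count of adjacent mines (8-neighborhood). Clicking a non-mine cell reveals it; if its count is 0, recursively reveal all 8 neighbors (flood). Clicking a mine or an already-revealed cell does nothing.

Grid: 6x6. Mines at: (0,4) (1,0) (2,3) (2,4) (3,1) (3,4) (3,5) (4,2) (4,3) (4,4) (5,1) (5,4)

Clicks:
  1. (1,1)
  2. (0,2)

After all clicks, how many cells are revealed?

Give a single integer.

Click 1 (1,1) count=1: revealed 1 new [(1,1)] -> total=1
Click 2 (0,2) count=0: revealed 5 new [(0,1) (0,2) (0,3) (1,2) (1,3)] -> total=6

Answer: 6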